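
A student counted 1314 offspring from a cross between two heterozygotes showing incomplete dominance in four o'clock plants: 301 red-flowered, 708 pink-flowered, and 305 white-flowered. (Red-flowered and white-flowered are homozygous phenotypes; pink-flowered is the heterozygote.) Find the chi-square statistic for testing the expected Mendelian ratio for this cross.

With incomplete dominance, a heterozygote × heterozygote cross gives a 1:2:1 phenotypic ratio.
The 1:2:1 ratio has 4 parts, so with N = 1314 the expected counts are:
  red-flowered: 1314 × 1/4 = 328.5
  pink-flowered: 1314 × 2/4 = 657
  white-flowered: 1314 × 1/4 = 328.5
χ² = Σ (O − E)² / E
  red-flowered: (301 − 328.5)² / 328.5 = 2.3021
  pink-flowered: (708 − 657)² / 657 = 3.9589
  white-flowered: (305 − 328.5)² / 328.5 = 1.6811
χ² = 2.3021 + 3.9589 + 1.6811 = 7.9421 ≈ 7.942

7.942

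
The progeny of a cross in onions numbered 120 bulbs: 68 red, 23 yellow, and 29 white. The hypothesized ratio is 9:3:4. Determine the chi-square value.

0.048

The 9:3:4 ratio has 16 parts, so with N = 120 the expected counts are:
  red: 120 × 9/16 = 67.5
  yellow: 120 × 3/16 = 22.5
  white: 120 × 4/16 = 30
χ² = Σ (O − E)² / E
  red: (68 − 67.5)² / 67.5 = 0.0037
  yellow: (23 − 22.5)² / 22.5 = 0.0111
  white: (29 − 30)² / 30 = 0.0333
χ² = 0.0037 + 0.0111 + 0.0333 = 0.0481 ≈ 0.048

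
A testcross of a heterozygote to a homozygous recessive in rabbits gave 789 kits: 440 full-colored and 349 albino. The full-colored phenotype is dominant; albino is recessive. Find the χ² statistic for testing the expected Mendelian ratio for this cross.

A testcross of a heterozygote (Aa × aa) gives a 1:1 phenotypic ratio.
Total ratio parts = 2. Expected numbers out of 789:
  full-colored: 789 × 1/2 = 394.5
  albino: 789 × 1/2 = 394.5
χ² = Σ (O − E)² / E
  full-colored: (440 − 394.5)² / 394.5 = 5.2478
  albino: (349 − 394.5)² / 394.5 = 5.2478
χ² = 5.2478 + 5.2478 = 10.4956 ≈ 10.496

10.496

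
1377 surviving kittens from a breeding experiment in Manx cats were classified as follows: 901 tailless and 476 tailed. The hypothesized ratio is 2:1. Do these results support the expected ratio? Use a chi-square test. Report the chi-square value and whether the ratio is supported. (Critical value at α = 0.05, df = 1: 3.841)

0.944; consistent

Expected counts for N = 1377 under a 2:1 ratio (total parts = 3):
  tailless: 1377 × 2/3 = 918
  tailed: 1377 × 1/3 = 459
χ² = Σ (O − E)² / E
  tailless: (901 − 918)² / 918 = 0.3148
  tailed: (476 − 459)² / 459 = 0.6296
χ² = 0.3148 + 0.6296 = 0.9444 ≈ 0.944
Degrees of freedom = 2 − 1 = 1; critical value at α = 0.05 is 3.841.
Since 0.944 < 3.841, we fail to reject the null hypothesis — the data are consistent with the 2:1 ratio.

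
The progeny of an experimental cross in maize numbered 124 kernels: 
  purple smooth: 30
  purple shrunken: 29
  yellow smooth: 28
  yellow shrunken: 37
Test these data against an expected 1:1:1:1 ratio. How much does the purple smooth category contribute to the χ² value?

Under the 1:1:1:1 hypothesis (Σ ratio = 4, N = 124):
  purple smooth: 124 × 1/4 = 31
  purple shrunken: 124 × 1/4 = 31
  yellow smooth: 124 × 1/4 = 31
  yellow shrunken: 124 × 1/4 = 31
Contribution of purple smooth: (30 − 31)² / 31 = 0.0323

0.032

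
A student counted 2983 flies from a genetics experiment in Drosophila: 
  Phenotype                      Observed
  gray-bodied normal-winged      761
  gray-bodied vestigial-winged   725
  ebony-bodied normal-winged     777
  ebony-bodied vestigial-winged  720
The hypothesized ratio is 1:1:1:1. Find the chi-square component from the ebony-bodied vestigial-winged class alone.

0.889

Total ratio parts = 4. Expected numbers out of 2983:
  gray-bodied normal-winged: 2983 × 1/4 = 745.75
  gray-bodied vestigial-winged: 2983 × 1/4 = 745.75
  ebony-bodied normal-winged: 2983 × 1/4 = 745.75
  ebony-bodied vestigial-winged: 2983 × 1/4 = 745.75
Contribution of ebony-bodied vestigial-winged: (720 − 745.75)² / 745.75 = 0.8891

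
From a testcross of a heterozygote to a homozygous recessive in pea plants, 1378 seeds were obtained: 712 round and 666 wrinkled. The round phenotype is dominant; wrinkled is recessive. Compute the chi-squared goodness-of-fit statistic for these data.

A testcross of a heterozygote (Aa × aa) gives a 1:1 phenotypic ratio.
The 1:1 ratio has 2 parts, so with N = 1378 the expected counts are:
  round: 1378 × 1/2 = 689
  wrinkled: 1378 × 1/2 = 689
χ² = Σ (O − E)² / E
  round: (712 − 689)² / 689 = 0.7678
  wrinkled: (666 − 689)² / 689 = 0.7678
χ² = 0.7678 + 0.7678 = 1.5356 ≈ 1.536

1.536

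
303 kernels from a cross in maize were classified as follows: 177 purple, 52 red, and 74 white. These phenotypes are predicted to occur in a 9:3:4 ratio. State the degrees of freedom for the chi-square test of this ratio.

A goodness-of-fit test with 3 phenotype classes has df = 3 − 1 = 2.

2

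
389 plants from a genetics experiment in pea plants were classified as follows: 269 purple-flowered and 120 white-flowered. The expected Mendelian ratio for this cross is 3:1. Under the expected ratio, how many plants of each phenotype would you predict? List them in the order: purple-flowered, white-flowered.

291.75, 97.25

Under the 3:1 hypothesis (Σ ratio = 4, N = 389):
  purple-flowered: 389 × 3/4 = 291.75
  white-flowered: 389 × 1/4 = 97.25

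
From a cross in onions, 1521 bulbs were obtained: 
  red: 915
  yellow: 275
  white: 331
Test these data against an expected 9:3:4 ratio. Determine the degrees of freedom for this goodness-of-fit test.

2

A goodness-of-fit test with 3 phenotype classes has df = 3 − 1 = 2.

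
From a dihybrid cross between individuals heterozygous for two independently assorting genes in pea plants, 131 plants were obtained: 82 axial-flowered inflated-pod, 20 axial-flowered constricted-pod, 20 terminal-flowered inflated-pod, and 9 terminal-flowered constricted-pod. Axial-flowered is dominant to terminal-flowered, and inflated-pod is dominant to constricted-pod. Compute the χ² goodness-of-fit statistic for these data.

A dihybrid F₂ with independent assortment and complete dominance at both loci gives a 9:3:3:1 phenotypic ratio.
The 9:3:3:1 ratio has 16 parts, so with N = 131 the expected counts are:
  axial-flowered inflated-pod: 131 × 9/16 = 73.6875
  axial-flowered constricted-pod: 131 × 3/16 = 24.5625
  terminal-flowered inflated-pod: 131 × 3/16 = 24.5625
  terminal-flowered constricted-pod: 131 × 1/16 = 8.1875
χ² = Σ (O − E)² / E
  axial-flowered inflated-pod: (82 − 73.6875)² / 73.6875 = 0.9377
  axial-flowered constricted-pod: (20 − 24.5625)² / 24.5625 = 0.8475
  terminal-flowered inflated-pod: (20 − 24.5625)² / 24.5625 = 0.8475
  terminal-flowered constricted-pod: (9 − 8.1875)² / 8.1875 = 0.0806
χ² = 0.9377 + 0.8475 + 0.8475 + 0.0806 = 2.7133 ≈ 2.713

2.713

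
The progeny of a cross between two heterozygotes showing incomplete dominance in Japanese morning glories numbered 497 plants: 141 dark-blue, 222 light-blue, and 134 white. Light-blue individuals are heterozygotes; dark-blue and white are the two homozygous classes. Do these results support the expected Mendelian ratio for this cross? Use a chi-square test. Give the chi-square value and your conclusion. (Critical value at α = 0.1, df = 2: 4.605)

With incomplete dominance, a heterozygote × heterozygote cross gives a 1:2:1 phenotypic ratio.
Expected counts for N = 497 under a 1:2:1 ratio (total parts = 4):
  dark-blue: 497 × 1/4 = 124.25
  light-blue: 497 × 2/4 = 248.5
  white: 497 × 1/4 = 124.25
χ² = Σ (O − E)² / E
  dark-blue: (141 − 124.25)² / 124.25 = 2.2580
  light-blue: (222 − 248.5)² / 248.5 = 2.8260
  white: (134 − 124.25)² / 124.25 = 0.7651
χ² = 2.2580 + 2.8260 + 0.7651 = 5.8491 ≈ 5.849
Degrees of freedom = 3 − 1 = 2; critical value at α = 0.1 is 4.605.
Since 5.849 > 4.605, we reject the null hypothesis — the data do not fit the 1:2:1 ratio.

5.849; not consistent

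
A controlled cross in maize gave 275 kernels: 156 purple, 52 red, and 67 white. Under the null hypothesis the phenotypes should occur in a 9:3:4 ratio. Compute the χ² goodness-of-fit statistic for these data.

Expected counts for N = 275 under a 9:3:4 ratio (total parts = 16):
  purple: 275 × 9/16 = 154.6875
  red: 275 × 3/16 = 51.5625
  white: 275 × 4/16 = 68.75
χ² = Σ (O − E)² / E
  purple: (156 − 154.6875)² / 154.6875 = 0.0111
  red: (52 − 51.5625)² / 51.5625 = 0.0037
  white: (67 − 68.75)² / 68.75 = 0.0445
χ² = 0.0111 + 0.0037 + 0.0445 = 0.0593 ≈ 0.059

0.059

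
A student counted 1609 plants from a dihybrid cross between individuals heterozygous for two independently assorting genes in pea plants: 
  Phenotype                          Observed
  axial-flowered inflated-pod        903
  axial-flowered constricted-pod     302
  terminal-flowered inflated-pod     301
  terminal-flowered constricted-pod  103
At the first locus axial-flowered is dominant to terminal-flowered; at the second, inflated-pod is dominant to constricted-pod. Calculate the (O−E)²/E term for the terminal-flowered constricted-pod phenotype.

0.059

A dihybrid F₂ with independent assortment and complete dominance at both loci gives a 9:3:3:1 phenotypic ratio.
Total ratio parts = 16. Expected numbers out of 1609:
  axial-flowered inflated-pod: 1609 × 9/16 = 905.0625
  axial-flowered constricted-pod: 1609 × 3/16 = 301.6875
  terminal-flowered inflated-pod: 1609 × 3/16 = 301.6875
  terminal-flowered constricted-pod: 1609 × 1/16 = 100.5625
Contribution of terminal-flowered constricted-pod: (103 − 100.5625)² / 100.5625 = 0.0591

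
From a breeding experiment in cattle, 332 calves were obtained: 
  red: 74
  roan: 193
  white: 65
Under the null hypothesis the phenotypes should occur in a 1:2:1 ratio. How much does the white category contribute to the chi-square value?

3.904

The 1:2:1 ratio has 4 parts, so with N = 332 the expected counts are:
  red: 332 × 1/4 = 83
  roan: 332 × 2/4 = 166
  white: 332 × 1/4 = 83
Contribution of white: (65 − 83)² / 83 = 3.9036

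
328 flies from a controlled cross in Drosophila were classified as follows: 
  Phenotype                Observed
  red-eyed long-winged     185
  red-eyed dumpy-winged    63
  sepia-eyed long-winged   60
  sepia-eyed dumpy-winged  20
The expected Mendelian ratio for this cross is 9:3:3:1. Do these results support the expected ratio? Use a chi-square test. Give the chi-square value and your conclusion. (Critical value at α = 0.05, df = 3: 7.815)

0.087; consistent

The 9:3:3:1 ratio has 16 parts, so with N = 328 the expected counts are:
  red-eyed long-winged: 328 × 9/16 = 184.5
  red-eyed dumpy-winged: 328 × 3/16 = 61.5
  sepia-eyed long-winged: 328 × 3/16 = 61.5
  sepia-eyed dumpy-winged: 328 × 1/16 = 20.5
χ² = Σ (O − E)² / E
  red-eyed long-winged: (185 − 184.5)² / 184.5 = 0.0014
  red-eyed dumpy-winged: (63 − 61.5)² / 61.5 = 0.0366
  sepia-eyed long-winged: (60 − 61.5)² / 61.5 = 0.0366
  sepia-eyed dumpy-winged: (20 − 20.5)² / 20.5 = 0.0122
χ² = 0.0014 + 0.0366 + 0.0366 + 0.0122 = 0.0868 ≈ 0.087
Degrees of freedom = 4 − 1 = 3; critical value at α = 0.05 is 7.815.
Since 0.087 < 7.815, we fail to reject the null hypothesis — the data are consistent with the 9:3:3:1 ratio.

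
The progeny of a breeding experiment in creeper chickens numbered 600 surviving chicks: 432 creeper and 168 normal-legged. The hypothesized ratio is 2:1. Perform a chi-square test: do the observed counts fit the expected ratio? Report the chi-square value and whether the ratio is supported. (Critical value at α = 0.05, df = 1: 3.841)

7.680; not consistent

Under the 2:1 hypothesis (Σ ratio = 3, N = 600):
  creeper: 600 × 2/3 = 400
  normal-legged: 600 × 1/3 = 200
χ² = Σ (O − E)² / E
  creeper: (432 − 400)² / 400 = 2.5600
  normal-legged: (168 − 200)² / 200 = 5.1200
χ² = 2.5600 + 5.1200 = 7.680
Degrees of freedom = 2 − 1 = 1; critical value at α = 0.05 is 3.841.
Since 7.680 > 3.841, we reject the null hypothesis — the data do not fit the 2:1 ratio.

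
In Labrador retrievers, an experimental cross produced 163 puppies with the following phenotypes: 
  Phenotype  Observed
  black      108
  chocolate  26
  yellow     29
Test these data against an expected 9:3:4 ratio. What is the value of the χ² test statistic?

6.971

Expected counts for N = 163 under a 9:3:4 ratio (total parts = 16):
  black: 163 × 9/16 = 91.6875
  chocolate: 163 × 3/16 = 30.5625
  yellow: 163 × 4/16 = 40.75
χ² = Σ (O − E)² / E
  black: (108 − 91.6875)² / 91.6875 = 2.9022
  chocolate: (26 − 30.5625)² / 30.5625 = 0.6811
  yellow: (29 − 40.75)² / 40.75 = 3.3880
χ² = 2.9022 + 0.6811 + 3.3880 = 6.9713 ≈ 6.971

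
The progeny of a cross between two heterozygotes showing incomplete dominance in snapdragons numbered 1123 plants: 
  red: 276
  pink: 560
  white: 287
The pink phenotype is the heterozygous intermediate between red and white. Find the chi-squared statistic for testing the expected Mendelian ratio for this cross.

With incomplete dominance, a heterozygote × heterozygote cross gives a 1:2:1 phenotypic ratio.
Expected counts for N = 1123 under a 1:2:1 ratio (total parts = 4):
  red: 1123 × 1/4 = 280.75
  pink: 1123 × 2/4 = 561.5
  white: 1123 × 1/4 = 280.75
χ² = Σ (O − E)² / E
  red: (276 − 280.75)² / 280.75 = 0.0804
  pink: (560 − 561.5)² / 561.5 = 0.0040
  white: (287 − 280.75)² / 280.75 = 0.1391
χ² = 0.0804 + 0.0040 + 0.1391 = 0.2235 ≈ 0.224

0.224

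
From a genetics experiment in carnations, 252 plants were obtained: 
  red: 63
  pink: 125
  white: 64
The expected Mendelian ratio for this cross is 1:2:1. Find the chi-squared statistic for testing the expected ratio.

Total ratio parts = 4. Expected numbers out of 252:
  red: 252 × 1/4 = 63
  pink: 252 × 2/4 = 126
  white: 252 × 1/4 = 63
χ² = Σ (O − E)² / E
  red: (63 − 63)² / 63 = 0.0000
  pink: (125 − 126)² / 126 = 0.0079
  white: (64 − 63)² / 63 = 0.0159
χ² = 0.0000 + 0.0079 + 0.0159 = 0.0238 ≈ 0.024

0.024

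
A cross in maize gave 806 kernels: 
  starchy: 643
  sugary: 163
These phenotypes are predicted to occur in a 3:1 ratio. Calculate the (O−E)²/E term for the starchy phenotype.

2.452

Expected counts for N = 806 under a 3:1 ratio (total parts = 4):
  starchy: 806 × 3/4 = 604.5
  sugary: 806 × 1/4 = 201.5
Contribution of starchy: (643 − 604.5)² / 604.5 = 2.4520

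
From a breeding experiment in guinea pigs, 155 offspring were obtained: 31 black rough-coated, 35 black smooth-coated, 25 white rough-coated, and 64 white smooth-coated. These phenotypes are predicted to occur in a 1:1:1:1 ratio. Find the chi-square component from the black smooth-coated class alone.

0.363

Under the 1:1:1:1 hypothesis (Σ ratio = 4, N = 155):
  black rough-coated: 155 × 1/4 = 38.75
  black smooth-coated: 155 × 1/4 = 38.75
  white rough-coated: 155 × 1/4 = 38.75
  white smooth-coated: 155 × 1/4 = 38.75
Contribution of black smooth-coated: (35 − 38.75)² / 38.75 = 0.3629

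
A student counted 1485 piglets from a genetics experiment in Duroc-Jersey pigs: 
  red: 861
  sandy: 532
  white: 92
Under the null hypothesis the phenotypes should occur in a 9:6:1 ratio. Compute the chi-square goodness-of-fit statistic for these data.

Under the 9:6:1 hypothesis (Σ ratio = 16, N = 1485):
  red: 1485 × 9/16 = 835.3125
  sandy: 1485 × 6/16 = 556.875
  white: 1485 × 1/16 = 92.8125
χ² = Σ (O − E)² / E
  red: (861 − 835.3125)² / 835.3125 = 0.7899
  sandy: (532 − 556.875)² / 556.875 = 1.1111
  white: (92 − 92.8125)² / 92.8125 = 0.0071
χ² = 0.7899 + 1.1111 + 0.0071 = 1.9081 ≈ 1.908

1.908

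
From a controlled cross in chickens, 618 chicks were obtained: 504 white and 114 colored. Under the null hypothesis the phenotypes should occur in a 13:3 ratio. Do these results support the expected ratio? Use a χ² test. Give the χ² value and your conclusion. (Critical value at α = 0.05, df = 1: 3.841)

Expected counts for N = 618 under a 13:3 ratio (total parts = 16):
  white: 618 × 13/16 = 502.125
  colored: 618 × 3/16 = 115.875
χ² = Σ (O − E)² / E
  white: (504 − 502.125)² / 502.125 = 0.0070
  colored: (114 − 115.875)² / 115.875 = 0.0303
χ² = 0.0070 + 0.0303 = 0.0373 ≈ 0.037
Degrees of freedom = 2 − 1 = 1; critical value at α = 0.05 is 3.841.
Since 0.037 < 3.841, we fail to reject the null hypothesis — the data are consistent with the 13:3 ratio.

0.037; consistent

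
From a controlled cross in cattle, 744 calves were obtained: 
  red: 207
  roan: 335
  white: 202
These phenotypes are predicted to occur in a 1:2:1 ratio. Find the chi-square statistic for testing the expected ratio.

The 1:2:1 ratio has 4 parts, so with N = 744 the expected counts are:
  red: 744 × 1/4 = 186
  roan: 744 × 2/4 = 372
  white: 744 × 1/4 = 186
χ² = Σ (O − E)² / E
  red: (207 − 186)² / 186 = 2.3710
  roan: (335 − 372)² / 372 = 3.6801
  white: (202 − 186)² / 186 = 1.3763
χ² = 2.3710 + 3.6801 + 1.3763 = 7.4274 ≈ 7.427

7.427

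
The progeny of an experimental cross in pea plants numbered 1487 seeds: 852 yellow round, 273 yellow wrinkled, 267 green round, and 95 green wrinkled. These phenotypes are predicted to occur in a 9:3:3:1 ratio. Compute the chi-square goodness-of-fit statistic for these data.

Expected counts for N = 1487 under a 9:3:3:1 ratio (total parts = 16):
  yellow round: 1487 × 9/16 = 836.4375
  yellow wrinkled: 1487 × 3/16 = 278.8125
  green round: 1487 × 3/16 = 278.8125
  green wrinkled: 1487 × 1/16 = 92.9375
χ² = Σ (O − E)² / E
  yellow round: (852 − 836.4375)² / 836.4375 = 0.2896
  yellow wrinkled: (273 − 278.8125)² / 278.8125 = 0.1212
  green round: (267 − 278.8125)² / 278.8125 = 0.5005
  green wrinkled: (95 − 92.9375)² / 92.9375 = 0.0458
χ² = 0.2896 + 0.1212 + 0.5005 + 0.0458 = 0.9571 ≈ 0.957

0.957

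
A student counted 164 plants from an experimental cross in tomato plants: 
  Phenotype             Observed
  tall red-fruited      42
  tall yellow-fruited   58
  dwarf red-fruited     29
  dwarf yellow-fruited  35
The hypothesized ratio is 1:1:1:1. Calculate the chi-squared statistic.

Under the 1:1:1:1 hypothesis (Σ ratio = 4, N = 164):
  tall red-fruited: 164 × 1/4 = 41
  tall yellow-fruited: 164 × 1/4 = 41
  dwarf red-fruited: 164 × 1/4 = 41
  dwarf yellow-fruited: 164 × 1/4 = 41
χ² = Σ (O − E)² / E
  tall red-fruited: (42 − 41)² / 41 = 0.0244
  tall yellow-fruited: (58 − 41)² / 41 = 7.0488
  dwarf red-fruited: (29 − 41)² / 41 = 3.5122
  dwarf yellow-fruited: (35 − 41)² / 41 = 0.8780
χ² = 0.0244 + 7.0488 + 3.5122 + 0.8780 = 11.4634 ≈ 11.463

11.463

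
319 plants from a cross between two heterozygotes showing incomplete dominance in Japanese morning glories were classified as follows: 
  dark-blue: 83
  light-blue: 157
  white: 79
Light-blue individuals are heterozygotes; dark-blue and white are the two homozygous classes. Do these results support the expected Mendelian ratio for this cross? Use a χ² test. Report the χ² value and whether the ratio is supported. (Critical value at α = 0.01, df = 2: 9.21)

0.179; consistent

With incomplete dominance, a heterozygote × heterozygote cross gives a 1:2:1 phenotypic ratio.
Total ratio parts = 4. Expected numbers out of 319:
  dark-blue: 319 × 1/4 = 79.75
  light-blue: 319 × 2/4 = 159.5
  white: 319 × 1/4 = 79.75
χ² = Σ (O − E)² / E
  dark-blue: (83 − 79.75)² / 79.75 = 0.1324
  light-blue: (157 − 159.5)² / 159.5 = 0.0392
  white: (79 − 79.75)² / 79.75 = 0.0071
χ² = 0.1324 + 0.0392 + 0.0071 = 0.1787 ≈ 0.179
Degrees of freedom = 3 − 1 = 2; critical value at α = 0.01 is 9.21.
Since 0.179 < 9.21, we fail to reject the null hypothesis — the data are consistent with the 1:2:1 ratio.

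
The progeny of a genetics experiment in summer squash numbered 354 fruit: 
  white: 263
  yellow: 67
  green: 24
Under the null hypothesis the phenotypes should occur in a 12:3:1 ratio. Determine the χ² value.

Total ratio parts = 16. Expected numbers out of 354:
  white: 354 × 12/16 = 265.5
  yellow: 354 × 3/16 = 66.375
  green: 354 × 1/16 = 22.125
χ² = Σ (O − E)² / E
  white: (263 − 265.5)² / 265.5 = 0.0235
  yellow: (67 − 66.375)² / 66.375 = 0.0059
  green: (24 − 22.125)² / 22.125 = 0.1589
χ² = 0.0235 + 0.0059 + 0.1589 = 0.1883 ≈ 0.188

0.188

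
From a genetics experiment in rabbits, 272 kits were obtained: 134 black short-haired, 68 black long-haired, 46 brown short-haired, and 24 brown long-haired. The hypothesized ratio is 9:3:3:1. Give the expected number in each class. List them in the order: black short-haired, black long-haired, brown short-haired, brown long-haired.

153, 51, 51, 17

The 9:3:3:1 ratio has 16 parts, so with N = 272 the expected counts are:
  black short-haired: 272 × 9/16 = 153
  black long-haired: 272 × 3/16 = 51
  brown short-haired: 272 × 3/16 = 51
  brown long-haired: 272 × 1/16 = 17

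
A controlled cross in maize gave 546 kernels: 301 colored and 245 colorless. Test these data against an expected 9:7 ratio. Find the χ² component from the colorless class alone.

Expected counts for N = 546 under a 9:7 ratio (total parts = 16):
  colored: 546 × 9/16 = 307.125
  colorless: 546 × 7/16 = 238.875
Contribution of colorless: (245 − 238.875)² / 238.875 = 0.1571

0.157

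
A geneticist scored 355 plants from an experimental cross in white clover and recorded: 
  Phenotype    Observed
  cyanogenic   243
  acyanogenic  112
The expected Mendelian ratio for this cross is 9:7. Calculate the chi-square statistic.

Total ratio parts = 16. Expected numbers out of 355:
  cyanogenic: 355 × 9/16 = 199.6875
  acyanogenic: 355 × 7/16 = 155.3125
χ² = Σ (O − E)² / E
  cyanogenic: (243 − 199.6875)² / 199.6875 = 9.3945
  acyanogenic: (112 − 155.3125)² / 155.3125 = 12.0787
χ² = 9.3945 + 12.0787 = 21.4732 ≈ 21.473

21.473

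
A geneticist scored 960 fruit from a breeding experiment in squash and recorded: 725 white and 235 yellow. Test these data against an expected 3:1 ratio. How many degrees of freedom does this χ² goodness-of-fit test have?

1

A goodness-of-fit test with 2 phenotype classes has df = 2 − 1 = 1.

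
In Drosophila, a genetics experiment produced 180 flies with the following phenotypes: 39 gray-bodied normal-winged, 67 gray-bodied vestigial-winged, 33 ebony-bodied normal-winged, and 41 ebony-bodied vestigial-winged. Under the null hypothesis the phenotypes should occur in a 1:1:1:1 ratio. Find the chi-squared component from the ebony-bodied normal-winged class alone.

3.200

Total ratio parts = 4. Expected numbers out of 180:
  gray-bodied normal-winged: 180 × 1/4 = 45
  gray-bodied vestigial-winged: 180 × 1/4 = 45
  ebony-bodied normal-winged: 180 × 1/4 = 45
  ebony-bodied vestigial-winged: 180 × 1/4 = 45
Contribution of ebony-bodied normal-winged: (33 − 45)² / 45 = 3.2000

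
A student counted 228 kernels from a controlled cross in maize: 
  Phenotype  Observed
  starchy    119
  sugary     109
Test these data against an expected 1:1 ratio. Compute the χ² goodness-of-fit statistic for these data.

Expected counts for N = 228 under a 1:1 ratio (total parts = 2):
  starchy: 228 × 1/2 = 114
  sugary: 228 × 1/2 = 114
χ² = Σ (O − E)² / E
  starchy: (119 − 114)² / 114 = 0.2193
  sugary: (109 − 114)² / 114 = 0.2193
χ² = 0.2193 + 0.2193 = 0.4386 ≈ 0.439

0.439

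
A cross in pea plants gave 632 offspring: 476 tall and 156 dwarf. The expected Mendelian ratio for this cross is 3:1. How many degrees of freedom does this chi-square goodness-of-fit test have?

A goodness-of-fit test with 2 phenotype classes has df = 2 − 1 = 1.

1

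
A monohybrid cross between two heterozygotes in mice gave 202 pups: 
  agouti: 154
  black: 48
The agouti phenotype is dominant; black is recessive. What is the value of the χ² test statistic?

For a monohybrid cross between heterozygotes with complete dominance, the expected phenotypic ratio is 3:1.
Under the 3:1 hypothesis (Σ ratio = 4, N = 202):
  agouti: 202 × 3/4 = 151.5
  black: 202 × 1/4 = 50.5
χ² = Σ (O − E)² / E
  agouti: (154 − 151.5)² / 151.5 = 0.0413
  black: (48 − 50.5)² / 50.5 = 0.1238
χ² = 0.0413 + 0.1238 = 0.1651 ≈ 0.165

0.165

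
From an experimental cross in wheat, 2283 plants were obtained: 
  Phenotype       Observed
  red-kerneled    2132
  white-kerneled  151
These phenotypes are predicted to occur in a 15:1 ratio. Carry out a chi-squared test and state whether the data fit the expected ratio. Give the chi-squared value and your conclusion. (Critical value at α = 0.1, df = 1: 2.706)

0.517; consistent

Expected counts for N = 2283 under a 15:1 ratio (total parts = 16):
  red-kerneled: 2283 × 15/16 = 2140.3125
  white-kerneled: 2283 × 1/16 = 142.6875
χ² = Σ (O − E)² / E
  red-kerneled: (2132 − 2140.3125)² / 2140.3125 = 0.0323
  white-kerneled: (151 − 142.6875)² / 142.6875 = 0.4843
χ² = 0.0323 + 0.4843 = 0.5166 ≈ 0.517
Degrees of freedom = 2 − 1 = 1; critical value at α = 0.1 is 2.706.
Since 0.517 < 2.706, we fail to reject the null hypothesis — the data are consistent with the 15:1 ratio.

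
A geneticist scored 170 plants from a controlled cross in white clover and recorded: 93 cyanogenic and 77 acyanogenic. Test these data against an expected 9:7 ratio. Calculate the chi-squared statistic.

The 9:7 ratio has 16 parts, so with N = 170 the expected counts are:
  cyanogenic: 170 × 9/16 = 95.625
  acyanogenic: 170 × 7/16 = 74.375
χ² = Σ (O − E)² / E
  cyanogenic: (93 − 95.625)² / 95.625 = 0.0721
  acyanogenic: (77 − 74.375)² / 74.375 = 0.0926
χ² = 0.0721 + 0.0926 = 0.1647 ≈ 0.165

0.165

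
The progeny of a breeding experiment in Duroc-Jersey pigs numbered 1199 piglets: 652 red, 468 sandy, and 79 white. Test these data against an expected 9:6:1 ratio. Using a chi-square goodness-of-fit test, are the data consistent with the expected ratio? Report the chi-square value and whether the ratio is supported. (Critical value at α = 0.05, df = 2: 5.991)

1.718; consistent

Total ratio parts = 16. Expected numbers out of 1199:
  red: 1199 × 9/16 = 674.4375
  sandy: 1199 × 6/16 = 449.625
  white: 1199 × 1/16 = 74.9375
χ² = Σ (O − E)² / E
  red: (652 − 674.4375)² / 674.4375 = 0.7465
  sandy: (468 − 449.625)² / 449.625 = 0.7509
  white: (79 − 74.9375)² / 74.9375 = 0.2202
χ² = 0.7465 + 0.7509 + 0.2202 = 1.7176 ≈ 1.718
Degrees of freedom = 3 − 1 = 2; critical value at α = 0.05 is 5.991.
Since 1.718 < 5.991, we fail to reject the null hypothesis — the data are consistent with the 9:6:1 ratio.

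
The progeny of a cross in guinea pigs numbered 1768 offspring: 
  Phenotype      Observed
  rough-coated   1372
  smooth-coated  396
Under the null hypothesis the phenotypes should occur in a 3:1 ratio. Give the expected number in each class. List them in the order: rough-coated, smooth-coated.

Under the 3:1 hypothesis (Σ ratio = 4, N = 1768):
  rough-coated: 1768 × 3/4 = 1326
  smooth-coated: 1768 × 1/4 = 442

1326, 442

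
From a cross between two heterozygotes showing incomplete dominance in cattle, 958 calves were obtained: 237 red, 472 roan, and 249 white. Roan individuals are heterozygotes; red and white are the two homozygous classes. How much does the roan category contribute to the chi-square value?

With incomplete dominance, a heterozygote × heterozygote cross gives a 1:2:1 phenotypic ratio.
The 1:2:1 ratio has 4 parts, so with N = 958 the expected counts are:
  red: 958 × 1/4 = 239.5
  roan: 958 × 2/4 = 479
  white: 958 × 1/4 = 239.5
Contribution of roan: (472 − 479)² / 479 = 0.1023

0.102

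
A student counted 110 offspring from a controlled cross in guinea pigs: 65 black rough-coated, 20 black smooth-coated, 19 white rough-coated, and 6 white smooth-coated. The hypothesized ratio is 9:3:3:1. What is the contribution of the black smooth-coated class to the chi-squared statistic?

Total ratio parts = 16. Expected numbers out of 110:
  black rough-coated: 110 × 9/16 = 61.875
  black smooth-coated: 110 × 3/16 = 20.625
  white rough-coated: 110 × 3/16 = 20.625
  white smooth-coated: 110 × 1/16 = 6.875
Contribution of black smooth-coated: (20 − 20.625)² / 20.625 = 0.0189

0.019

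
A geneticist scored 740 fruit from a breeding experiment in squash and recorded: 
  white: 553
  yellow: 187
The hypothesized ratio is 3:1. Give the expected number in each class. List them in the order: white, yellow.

Total ratio parts = 4. Expected numbers out of 740:
  white: 740 × 3/4 = 555
  yellow: 740 × 1/4 = 185

555, 185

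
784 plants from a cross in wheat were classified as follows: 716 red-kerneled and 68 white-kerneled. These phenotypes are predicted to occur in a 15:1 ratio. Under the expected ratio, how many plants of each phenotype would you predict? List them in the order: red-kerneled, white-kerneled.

Total ratio parts = 16. Expected numbers out of 784:
  red-kerneled: 784 × 15/16 = 735
  white-kerneled: 784 × 1/16 = 49

735, 49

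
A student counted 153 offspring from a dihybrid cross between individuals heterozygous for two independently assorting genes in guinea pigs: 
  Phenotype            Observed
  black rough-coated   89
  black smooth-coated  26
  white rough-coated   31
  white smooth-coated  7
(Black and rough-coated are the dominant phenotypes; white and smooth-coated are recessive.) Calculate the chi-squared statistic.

1.225

A dihybrid F₂ with independent assortment and complete dominance at both loci gives a 9:3:3:1 phenotypic ratio.
The 9:3:3:1 ratio has 16 parts, so with N = 153 the expected counts are:
  black rough-coated: 153 × 9/16 = 86.0625
  black smooth-coated: 153 × 3/16 = 28.6875
  white rough-coated: 153 × 3/16 = 28.6875
  white smooth-coated: 153 × 1/16 = 9.5625
χ² = Σ (O − E)² / E
  black rough-coated: (89 − 86.0625)² / 86.0625 = 0.1003
  black smooth-coated: (26 − 28.6875)² / 28.6875 = 0.2518
  white rough-coated: (31 − 28.6875)² / 28.6875 = 0.1864
  white smooth-coated: (7 − 9.5625)² / 9.5625 = 0.6867
χ² = 0.1003 + 0.2518 + 0.1864 + 0.6867 = 1.2252 ≈ 1.225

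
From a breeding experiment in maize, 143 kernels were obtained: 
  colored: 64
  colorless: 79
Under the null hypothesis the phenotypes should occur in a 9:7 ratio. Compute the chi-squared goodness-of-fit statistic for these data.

7.678

Expected counts for N = 143 under a 9:7 ratio (total parts = 16):
  colored: 143 × 9/16 = 80.4375
  colorless: 143 × 7/16 = 62.5625
χ² = Σ (O − E)² / E
  colored: (64 − 80.4375)² / 80.4375 = 3.3590
  colorless: (79 − 62.5625)² / 62.5625 = 4.3187
χ² = 3.3590 + 4.3187 = 7.6777 ≈ 7.678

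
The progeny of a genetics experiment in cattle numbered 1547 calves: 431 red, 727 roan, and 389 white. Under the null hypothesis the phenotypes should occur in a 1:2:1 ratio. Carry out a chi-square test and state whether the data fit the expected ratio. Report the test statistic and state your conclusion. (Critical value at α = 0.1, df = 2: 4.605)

7.871; not consistent

Total ratio parts = 4. Expected numbers out of 1547:
  red: 1547 × 1/4 = 386.75
  roan: 1547 × 2/4 = 773.5
  white: 1547 × 1/4 = 386.75
χ² = Σ (O − E)² / E
  red: (431 − 386.75)² / 386.75 = 5.0629
  roan: (727 − 773.5)² / 773.5 = 2.7954
  white: (389 − 386.75)² / 386.75 = 0.0131
χ² = 5.0629 + 2.7954 + 0.0131 = 7.8714 ≈ 7.871
Degrees of freedom = 3 − 1 = 2; critical value at α = 0.1 is 4.605.
Since 7.871 > 4.605, we reject the null hypothesis — the data do not fit the 1:2:1 ratio.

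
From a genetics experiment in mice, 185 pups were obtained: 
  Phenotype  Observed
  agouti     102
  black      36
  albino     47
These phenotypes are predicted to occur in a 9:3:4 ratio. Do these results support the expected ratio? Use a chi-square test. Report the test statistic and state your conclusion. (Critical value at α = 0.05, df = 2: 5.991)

Under the 9:3:4 hypothesis (Σ ratio = 16, N = 185):
  agouti: 185 × 9/16 = 104.0625
  black: 185 × 3/16 = 34.6875
  albino: 185 × 4/16 = 46.25
χ² = Σ (O − E)² / E
  agouti: (102 − 104.0625)² / 104.0625 = 0.0409
  black: (36 − 34.6875)² / 34.6875 = 0.0497
  albino: (47 − 46.25)² / 46.25 = 0.0122
χ² = 0.0409 + 0.0497 + 0.0122 = 0.1028 ≈ 0.103
Degrees of freedom = 3 − 1 = 2; critical value at α = 0.05 is 5.991.
Since 0.103 < 5.991, we fail to reject the null hypothesis — the data are consistent with the 9:3:4 ratio.

0.103; consistent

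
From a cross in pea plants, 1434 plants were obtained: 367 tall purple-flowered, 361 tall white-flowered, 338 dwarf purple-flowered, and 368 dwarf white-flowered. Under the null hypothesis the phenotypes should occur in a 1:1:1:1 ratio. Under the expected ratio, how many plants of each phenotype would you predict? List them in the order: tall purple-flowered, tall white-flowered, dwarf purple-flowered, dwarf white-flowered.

Under the 1:1:1:1 hypothesis (Σ ratio = 4, N = 1434):
  tall purple-flowered: 1434 × 1/4 = 358.5
  tall white-flowered: 1434 × 1/4 = 358.5
  dwarf purple-flowered: 1434 × 1/4 = 358.5
  dwarf white-flowered: 1434 × 1/4 = 358.5

358.5, 358.5, 358.5, 358.5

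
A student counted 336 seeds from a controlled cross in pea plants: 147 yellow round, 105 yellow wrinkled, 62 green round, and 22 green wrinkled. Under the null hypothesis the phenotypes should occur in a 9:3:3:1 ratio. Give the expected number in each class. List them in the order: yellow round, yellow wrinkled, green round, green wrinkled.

Under the 9:3:3:1 hypothesis (Σ ratio = 16, N = 336):
  yellow round: 336 × 9/16 = 189
  yellow wrinkled: 336 × 3/16 = 63
  green round: 336 × 3/16 = 63
  green wrinkled: 336 × 1/16 = 21

189, 63, 63, 21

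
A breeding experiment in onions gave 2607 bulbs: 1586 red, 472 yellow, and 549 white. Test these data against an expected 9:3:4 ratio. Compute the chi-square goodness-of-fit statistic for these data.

Under the 9:3:4 hypothesis (Σ ratio = 16, N = 2607):
  red: 2607 × 9/16 = 1466.4375
  yellow: 2607 × 3/16 = 488.8125
  white: 2607 × 4/16 = 651.75
χ² = Σ (O − E)² / E
  red: (1586 − 1466.4375)² / 1466.4375 = 9.7482
  yellow: (472 − 488.8125)² / 488.8125 = 0.5783
  white: (549 − 651.75)² / 651.75 = 16.1988
χ² = 9.7482 + 0.5783 + 16.1988 = 26.5253 ≈ 26.525

26.525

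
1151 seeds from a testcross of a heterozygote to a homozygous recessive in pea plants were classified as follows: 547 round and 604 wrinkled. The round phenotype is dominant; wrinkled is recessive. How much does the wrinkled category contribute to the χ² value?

1.411

A testcross of a heterozygote (Aa × aa) gives a 1:1 phenotypic ratio.
Under the 1:1 hypothesis (Σ ratio = 2, N = 1151):
  round: 1151 × 1/2 = 575.5
  wrinkled: 1151 × 1/2 = 575.5
Contribution of wrinkled: (604 − 575.5)² / 575.5 = 1.4114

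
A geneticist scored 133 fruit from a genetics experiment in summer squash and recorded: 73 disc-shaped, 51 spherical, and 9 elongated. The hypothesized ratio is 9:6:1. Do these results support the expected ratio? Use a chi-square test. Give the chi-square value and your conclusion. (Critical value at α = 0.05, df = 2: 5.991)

0.126; consistent

The 9:6:1 ratio has 16 parts, so with N = 133 the expected counts are:
  disc-shaped: 133 × 9/16 = 74.8125
  spherical: 133 × 6/16 = 49.875
  elongated: 133 × 1/16 = 8.3125
χ² = Σ (O − E)² / E
  disc-shaped: (73 − 74.8125)² / 74.8125 = 0.0439
  spherical: (51 − 49.875)² / 49.875 = 0.0254
  elongated: (9 − 8.3125)² / 8.3125 = 0.0569
χ² = 0.0439 + 0.0254 + 0.0569 = 0.1262 ≈ 0.126
Degrees of freedom = 3 − 1 = 2; critical value at α = 0.05 is 5.991.
Since 0.126 < 5.991, we fail to reject the null hypothesis — the data are consistent with the 9:6:1 ratio.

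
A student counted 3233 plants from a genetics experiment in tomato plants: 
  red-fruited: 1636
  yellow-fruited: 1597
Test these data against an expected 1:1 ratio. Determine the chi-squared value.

0.470

Expected counts for N = 3233 under a 1:1 ratio (total parts = 2):
  red-fruited: 3233 × 1/2 = 1616.5
  yellow-fruited: 3233 × 1/2 = 1616.5
χ² = Σ (O − E)² / E
  red-fruited: (1636 − 1616.5)² / 1616.5 = 0.2352
  yellow-fruited: (1597 − 1616.5)² / 1616.5 = 0.2352
χ² = 0.2352 + 0.2352 = 0.4704 ≈ 0.470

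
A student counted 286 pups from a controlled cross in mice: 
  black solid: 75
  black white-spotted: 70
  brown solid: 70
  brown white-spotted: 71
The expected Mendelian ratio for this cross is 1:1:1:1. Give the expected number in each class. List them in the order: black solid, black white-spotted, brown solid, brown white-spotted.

71.5, 71.5, 71.5, 71.5

The 1:1:1:1 ratio has 4 parts, so with N = 286 the expected counts are:
  black solid: 286 × 1/4 = 71.5
  black white-spotted: 286 × 1/4 = 71.5
  brown solid: 286 × 1/4 = 71.5
  brown white-spotted: 286 × 1/4 = 71.5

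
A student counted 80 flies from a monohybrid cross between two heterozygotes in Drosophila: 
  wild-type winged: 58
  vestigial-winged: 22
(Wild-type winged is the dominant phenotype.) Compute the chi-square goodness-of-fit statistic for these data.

For a monohybrid cross between heterozygotes with complete dominance, the expected phenotypic ratio is 3:1.
Expected counts for N = 80 under a 3:1 ratio (total parts = 4):
  wild-type winged: 80 × 3/4 = 60
  vestigial-winged: 80 × 1/4 = 20
χ² = Σ (O − E)² / E
  wild-type winged: (58 − 60)² / 60 = 0.0667
  vestigial-winged: (22 − 20)² / 20 = 0.2000
χ² = 0.0667 + 0.2000 = 0.2667 ≈ 0.267

0.267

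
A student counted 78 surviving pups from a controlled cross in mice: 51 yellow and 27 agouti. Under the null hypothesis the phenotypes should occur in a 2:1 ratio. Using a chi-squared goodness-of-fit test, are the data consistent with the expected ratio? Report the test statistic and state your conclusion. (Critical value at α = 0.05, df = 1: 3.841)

0.058; consistent

The 2:1 ratio has 3 parts, so with N = 78 the expected counts are:
  yellow: 78 × 2/3 = 52
  agouti: 78 × 1/3 = 26
χ² = Σ (O − E)² / E
  yellow: (51 − 52)² / 52 = 0.0192
  agouti: (27 − 26)² / 26 = 0.0385
χ² = 0.0192 + 0.0385 = 0.0577 ≈ 0.058
Degrees of freedom = 2 − 1 = 1; critical value at α = 0.05 is 3.841.
Since 0.058 < 3.841, we fail to reject the null hypothesis — the data are consistent with the 2:1 ratio.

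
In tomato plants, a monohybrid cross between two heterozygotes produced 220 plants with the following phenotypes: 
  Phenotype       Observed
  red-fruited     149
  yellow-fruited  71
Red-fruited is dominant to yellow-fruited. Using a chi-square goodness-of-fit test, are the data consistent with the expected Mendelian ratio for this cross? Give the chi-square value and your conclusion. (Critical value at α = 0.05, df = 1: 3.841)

6.206; not consistent

For a monohybrid cross between heterozygotes with complete dominance, the expected phenotypic ratio is 3:1.
Under the 3:1 hypothesis (Σ ratio = 4, N = 220):
  red-fruited: 220 × 3/4 = 165
  yellow-fruited: 220 × 1/4 = 55
χ² = Σ (O − E)² / E
  red-fruited: (149 − 165)² / 165 = 1.5515
  yellow-fruited: (71 − 55)² / 55 = 4.6545
χ² = 1.5515 + 4.6545 = 6.206
Degrees of freedom = 2 − 1 = 1; critical value at α = 0.05 is 3.841.
Since 6.206 > 3.841, we reject the null hypothesis — the data do not fit the 3:1 ratio.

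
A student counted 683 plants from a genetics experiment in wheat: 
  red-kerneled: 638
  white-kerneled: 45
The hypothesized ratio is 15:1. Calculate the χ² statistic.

Total ratio parts = 16. Expected numbers out of 683:
  red-kerneled: 683 × 15/16 = 640.3125
  white-kerneled: 683 × 1/16 = 42.6875
χ² = Σ (O − E)² / E
  red-kerneled: (638 − 640.3125)² / 640.3125 = 0.0084
  white-kerneled: (45 − 42.6875)² / 42.6875 = 0.1253
χ² = 0.0084 + 0.1253 = 0.1337 ≈ 0.134

0.134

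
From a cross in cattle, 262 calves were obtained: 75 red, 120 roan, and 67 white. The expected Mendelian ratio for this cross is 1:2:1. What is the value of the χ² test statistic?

2.336

The 1:2:1 ratio has 4 parts, so with N = 262 the expected counts are:
  red: 262 × 1/4 = 65.5
  roan: 262 × 2/4 = 131
  white: 262 × 1/4 = 65.5
χ² = Σ (O − E)² / E
  red: (75 − 65.5)² / 65.5 = 1.3779
  roan: (120 − 131)² / 131 = 0.9237
  white: (67 − 65.5)² / 65.5 = 0.0344
χ² = 1.3779 + 0.9237 + 0.0344 = 2.336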